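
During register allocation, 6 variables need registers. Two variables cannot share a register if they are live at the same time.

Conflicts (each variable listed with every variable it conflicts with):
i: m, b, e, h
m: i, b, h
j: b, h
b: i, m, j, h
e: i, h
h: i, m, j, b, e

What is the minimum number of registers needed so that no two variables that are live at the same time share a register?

4

i, m, b, h all conflict with each other, so at least 4 registers are needed.
4 registers suffice: register 1 → {h}; register 2 → {i, j}; register 3 → {b, e}; register 4 → {m}. No two conflicting variables share a register.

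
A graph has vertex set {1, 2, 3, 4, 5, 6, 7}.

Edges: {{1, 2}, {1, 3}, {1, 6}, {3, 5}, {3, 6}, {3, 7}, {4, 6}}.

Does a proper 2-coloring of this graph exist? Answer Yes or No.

1, 3, 6 are mutually adjacent, so at least 3 colors are needed.
So 2 colors are not enough.

No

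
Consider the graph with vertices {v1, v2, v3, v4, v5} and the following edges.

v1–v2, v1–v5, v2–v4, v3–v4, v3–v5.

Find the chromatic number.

3

The cycle v2-v1-v5-v3-v4-v2 has odd length 5, so it cannot be 2-colored; at least 3 colors are needed.
3 colors suffice: v1=2, v2=1, v3=3, v4=2, v5=1. Every edge joins two different colors.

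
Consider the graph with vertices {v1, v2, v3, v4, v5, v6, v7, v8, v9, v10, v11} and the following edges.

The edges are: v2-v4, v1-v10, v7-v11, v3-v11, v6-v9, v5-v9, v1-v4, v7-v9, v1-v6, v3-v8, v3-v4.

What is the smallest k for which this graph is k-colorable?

3

The cycle v11-v3-v4-v1-v6-v9-v7-v11 has odd length 7, so it cannot be 2-colored; at least 3 colors are needed.
3 colors suffice: color 1 → {v4, v8, v9, v10, v11}; color 2 → {v1, v2, v3, v5, v7}; color 3 → {v6}. Every edge joins two different colors.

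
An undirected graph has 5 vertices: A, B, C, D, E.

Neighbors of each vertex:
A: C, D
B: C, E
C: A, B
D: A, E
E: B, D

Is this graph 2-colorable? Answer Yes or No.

The cycle D-A-C-B-E-D has odd length 5, so it cannot be 2-colored; at least 3 colors are needed.
So 2 colors are not enough.

No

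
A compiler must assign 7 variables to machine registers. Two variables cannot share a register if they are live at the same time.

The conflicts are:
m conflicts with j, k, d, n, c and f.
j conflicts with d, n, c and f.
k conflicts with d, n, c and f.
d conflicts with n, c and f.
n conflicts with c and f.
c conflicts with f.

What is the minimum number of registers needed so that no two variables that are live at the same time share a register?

6

m, k, d, n, c, f pairwise conflict, so at least 6 registers are needed.
6 registers suffice: m=4, j=6, k=6, d=1, n=5, c=3, f=2. Each listed conflict is separated.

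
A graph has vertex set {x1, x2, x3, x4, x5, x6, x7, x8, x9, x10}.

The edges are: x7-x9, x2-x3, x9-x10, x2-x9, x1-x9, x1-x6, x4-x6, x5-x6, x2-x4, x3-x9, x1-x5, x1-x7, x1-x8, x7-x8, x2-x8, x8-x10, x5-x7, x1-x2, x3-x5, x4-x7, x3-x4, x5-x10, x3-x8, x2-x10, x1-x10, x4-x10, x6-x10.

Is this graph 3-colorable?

x1, x5, x6, x10 are mutually adjacent (a clique of size 4), so at least 4 colors are needed.
So 3 colors are not enough.

No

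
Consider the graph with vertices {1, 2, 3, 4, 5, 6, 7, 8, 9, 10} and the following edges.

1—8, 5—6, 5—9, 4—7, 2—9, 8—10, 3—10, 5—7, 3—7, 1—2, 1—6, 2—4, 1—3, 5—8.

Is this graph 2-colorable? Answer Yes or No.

The cycle 7-3-1-2-4-7 has odd length 5, so it cannot be 2-colored; at least 3 colors are needed.
So 2 colors are not enough.

No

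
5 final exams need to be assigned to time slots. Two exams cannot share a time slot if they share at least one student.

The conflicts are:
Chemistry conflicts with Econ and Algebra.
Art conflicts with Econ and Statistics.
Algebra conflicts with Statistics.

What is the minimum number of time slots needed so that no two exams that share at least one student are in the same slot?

The cycle Art-Statistics-Algebra-Chemistry-Econ-Art has odd length 5, so it cannot be 2-colored; at least 3 time slots are needed.
3 time slots suffice: time slot 1 → {Art, Algebra}; time slot 2 → {Econ, Statistics}; time slot 3 → {Chemistry}. No two conflicting exams share a time slot.

3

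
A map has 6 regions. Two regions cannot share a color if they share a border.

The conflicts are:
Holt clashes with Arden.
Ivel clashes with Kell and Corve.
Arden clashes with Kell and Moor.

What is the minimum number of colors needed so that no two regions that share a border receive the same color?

2

Arden and Kell conflict, so at least 2 colors are needed.
2 colors suffice: color 1 → {Ivel, Arden}; color 2 → {Holt, Kell, Corve, Moor}. No two conflicting regions share a color.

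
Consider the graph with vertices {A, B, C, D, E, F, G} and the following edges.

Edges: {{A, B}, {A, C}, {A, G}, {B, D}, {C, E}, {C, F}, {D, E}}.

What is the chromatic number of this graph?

The cycle B-A-C-E-D-B has odd length 5, so it cannot be 2-colored; at least 3 colors are needed.
3 colors suffice: color red → {A, D, F}; color blue → {B, C, G}; color green → {E}. Each edge has distinct colors on its endpoints.

3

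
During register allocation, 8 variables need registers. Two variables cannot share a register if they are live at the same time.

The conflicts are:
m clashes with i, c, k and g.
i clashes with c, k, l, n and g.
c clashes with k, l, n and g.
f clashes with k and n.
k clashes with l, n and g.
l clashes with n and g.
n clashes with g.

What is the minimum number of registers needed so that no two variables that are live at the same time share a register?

6

i, c, k, l, n, g all conflict with each other, so at least 6 registers are needed.
6 registers suffice: register 1 → {k}; register 2 → {c, f}; register 3 → {i}; register 4 → {g}; register 5 → {m, n}; register 6 → {l}. Every pair that conflicts lands in different registers.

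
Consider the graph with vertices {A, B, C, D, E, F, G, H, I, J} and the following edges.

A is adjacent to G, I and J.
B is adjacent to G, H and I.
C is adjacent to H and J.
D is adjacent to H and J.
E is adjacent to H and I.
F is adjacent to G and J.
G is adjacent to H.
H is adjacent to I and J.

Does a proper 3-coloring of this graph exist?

The chromatic number is 3. B, G, H form a triangle, so at least 3 colors are needed.
One proper 3-coloring: A=1, B=3, C=3, D=3, E=3, F=1, G=2, H=1, I=2, J=2.
That is already a proper 3-coloring.

Yes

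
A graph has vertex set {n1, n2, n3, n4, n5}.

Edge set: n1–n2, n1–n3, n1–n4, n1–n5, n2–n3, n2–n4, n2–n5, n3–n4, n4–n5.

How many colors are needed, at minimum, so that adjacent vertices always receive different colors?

4

n1, n2, n3, n4 are pairwise adjacent (a clique of size 4), so at least 4 colors are needed.
A valid assignment using 4 colors: n1=blue, n2=green, n3=yellow, n4=red, n5=yellow. Each edge has distinct colors on its endpoints.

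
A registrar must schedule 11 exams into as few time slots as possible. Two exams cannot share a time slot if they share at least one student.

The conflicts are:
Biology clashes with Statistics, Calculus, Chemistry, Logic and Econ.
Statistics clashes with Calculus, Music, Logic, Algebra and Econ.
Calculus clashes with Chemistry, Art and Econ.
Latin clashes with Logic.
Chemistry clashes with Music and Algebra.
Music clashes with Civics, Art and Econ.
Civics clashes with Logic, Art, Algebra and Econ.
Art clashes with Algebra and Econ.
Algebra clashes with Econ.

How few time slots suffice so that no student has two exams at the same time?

4

Civics, Art, Algebra, Econ all conflict with each other, so at least 4 time slots are needed.
4 time slots suffice: time slot 1 → {Chemistry, Logic, Econ}; time slot 2 → {Statistics, Latin, Art}; time slot 3 → {Calculus, Music, Algebra}; time slot 4 → {Biology, Civics}. Each listed conflict is separated.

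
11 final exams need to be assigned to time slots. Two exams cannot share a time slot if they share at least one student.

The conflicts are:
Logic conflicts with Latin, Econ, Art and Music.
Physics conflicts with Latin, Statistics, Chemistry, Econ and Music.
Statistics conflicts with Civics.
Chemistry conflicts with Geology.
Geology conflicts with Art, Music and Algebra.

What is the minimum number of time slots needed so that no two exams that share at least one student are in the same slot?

Physics and Latin conflict, so at least 2 time slots are needed.
2 time slots suffice: time slot 1 → {Logic, Physics, Geology, Civics}; time slot 2 → {Latin, Statistics, Chemistry, Econ, Art, Music, Algebra}. No two conflicting exams share a time slot.

2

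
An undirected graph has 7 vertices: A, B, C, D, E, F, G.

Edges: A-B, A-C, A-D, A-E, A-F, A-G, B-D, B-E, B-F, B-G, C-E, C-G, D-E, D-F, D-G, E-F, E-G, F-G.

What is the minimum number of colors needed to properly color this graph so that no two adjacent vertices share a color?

A, B, D, E, F, G form a clique, so at least 6 colors are needed.
6 colors suffice: color 1 → {E}; color 2 → {G}; color 3 → {A}; color 4 → {C, F}; color 5 → {D}; color 6 → {B}. Every edge joins two different colors.

6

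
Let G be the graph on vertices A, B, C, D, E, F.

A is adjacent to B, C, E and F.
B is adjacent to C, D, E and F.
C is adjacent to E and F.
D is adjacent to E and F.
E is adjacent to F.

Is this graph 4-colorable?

No

A, B, C, E, F are mutually adjacent (a clique of size 5), so at least 5 colors are needed.
So 4 colors are not enough.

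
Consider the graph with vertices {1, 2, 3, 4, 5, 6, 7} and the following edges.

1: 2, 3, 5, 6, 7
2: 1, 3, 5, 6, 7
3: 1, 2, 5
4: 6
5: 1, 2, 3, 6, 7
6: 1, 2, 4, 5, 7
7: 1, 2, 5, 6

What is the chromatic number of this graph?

5

1, 2, 5, 6, 7 form a clique, so at least 5 colors are needed.
5 colors suffice: color red → {4, 5}; color blue → {2}; color green → {3, 6}; color yellow → {1}; color purple → {7}. Every edge joins two different colors.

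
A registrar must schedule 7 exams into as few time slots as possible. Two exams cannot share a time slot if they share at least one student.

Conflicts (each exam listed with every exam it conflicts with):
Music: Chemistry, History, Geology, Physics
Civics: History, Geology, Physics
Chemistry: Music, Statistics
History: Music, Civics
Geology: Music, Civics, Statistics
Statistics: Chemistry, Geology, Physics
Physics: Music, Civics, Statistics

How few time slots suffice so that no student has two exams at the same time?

Music and Chemistry conflict, so at least 2 time slots are needed.
2 time slots suffice: time slot 1 → {Music, Civics, Statistics}; time slot 2 → {Chemistry, History, Geology, Physics}. Each listed conflict is separated.

2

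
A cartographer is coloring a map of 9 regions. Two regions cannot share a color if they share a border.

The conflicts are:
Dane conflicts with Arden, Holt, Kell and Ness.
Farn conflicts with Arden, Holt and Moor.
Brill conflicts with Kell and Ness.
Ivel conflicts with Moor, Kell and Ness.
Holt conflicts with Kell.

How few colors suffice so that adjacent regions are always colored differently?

3

Dane, Holt, Kell pairwise conflict, so at least 3 colors are needed.
A valid assignment using 3 colors: Dane=1, Farn=1, Brill=1, Ivel=1, Arden=2, Holt=3, Moor=2, Kell=2, Ness=2. No two conflicting regions share a color.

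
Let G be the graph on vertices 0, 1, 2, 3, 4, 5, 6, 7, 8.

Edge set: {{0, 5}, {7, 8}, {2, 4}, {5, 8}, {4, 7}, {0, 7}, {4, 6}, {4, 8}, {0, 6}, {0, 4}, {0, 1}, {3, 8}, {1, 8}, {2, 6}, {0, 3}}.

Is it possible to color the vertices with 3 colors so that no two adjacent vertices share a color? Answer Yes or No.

Yes

The chromatic number is 3. 0, 4, 7 are pairwise adjacent, so at least 3 colors are needed.
One proper 3-coloring: 0=red, 1=blue, 2=red, 3=blue, 4=blue, 5=blue, 6=green, 7=green, 8=red.
That is already a proper 3-coloring.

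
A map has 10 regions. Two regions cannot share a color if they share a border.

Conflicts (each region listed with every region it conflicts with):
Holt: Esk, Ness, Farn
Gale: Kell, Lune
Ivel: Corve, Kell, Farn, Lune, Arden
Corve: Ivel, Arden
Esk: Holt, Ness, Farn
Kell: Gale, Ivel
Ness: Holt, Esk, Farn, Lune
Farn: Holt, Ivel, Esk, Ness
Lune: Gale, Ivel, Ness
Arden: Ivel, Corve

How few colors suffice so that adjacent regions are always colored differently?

Holt, Esk, Ness, Farn are mutually in conflict, so at least 4 colors are needed.
One proper 4-coloring: Holt=3, Gale=1, Ivel=1, Corve=2, Esk=4, Kell=2, Ness=1, Farn=2, Lune=2, Arden=3. Every pair that conflicts lands in different colors.

4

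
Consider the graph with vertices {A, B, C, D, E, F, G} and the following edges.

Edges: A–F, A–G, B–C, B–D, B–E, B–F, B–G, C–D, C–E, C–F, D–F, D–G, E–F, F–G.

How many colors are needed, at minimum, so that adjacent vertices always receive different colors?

4

B, D, F, G are mutually adjacent (a clique of size 4), so at least 4 colors are needed.
4 colors suffice: color red → {F}; color blue → {A, B}; color green → {D, E}; color yellow → {C, G}. Each edge has distinct colors on its endpoints.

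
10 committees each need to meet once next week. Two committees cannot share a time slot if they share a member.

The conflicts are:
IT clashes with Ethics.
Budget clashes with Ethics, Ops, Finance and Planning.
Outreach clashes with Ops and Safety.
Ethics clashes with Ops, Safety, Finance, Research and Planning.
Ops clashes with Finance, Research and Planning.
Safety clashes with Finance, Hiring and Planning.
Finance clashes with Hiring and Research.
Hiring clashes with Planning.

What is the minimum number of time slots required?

4

Ethics, Ops, Finance, Research are mutually in conflict, so at least 4 time slots are needed.
Using 4 time slots: IT=2, Budget=4, Outreach=1, Ethics=1, Ops=2, Safety=2, Finance=3, Hiring=1, Research=4, Planning=3. No two conflicting committees share a time slot.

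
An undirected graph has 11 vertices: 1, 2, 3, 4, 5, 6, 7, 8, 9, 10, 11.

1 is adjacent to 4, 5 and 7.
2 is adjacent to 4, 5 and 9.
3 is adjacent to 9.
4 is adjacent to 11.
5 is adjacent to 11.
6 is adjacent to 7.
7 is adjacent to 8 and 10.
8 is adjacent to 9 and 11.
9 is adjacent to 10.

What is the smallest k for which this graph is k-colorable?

The cycle 5-1-7-8-11-5 has odd length 5, so it cannot be 2-colored; at least 3 colors are needed.
3 colors suffice: color red → {4, 5, 7, 9}; color blue → {1, 2, 3, 6, 8, 10}; color green → {11}. Every edge joins two different colors.

3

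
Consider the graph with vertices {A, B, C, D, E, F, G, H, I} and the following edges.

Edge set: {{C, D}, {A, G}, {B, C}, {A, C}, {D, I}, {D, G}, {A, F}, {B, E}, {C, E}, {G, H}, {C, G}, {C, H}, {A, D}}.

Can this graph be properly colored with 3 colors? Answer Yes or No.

No

A, C, D, G are pairwise adjacent (a clique of size 4), so at least 4 colors are needed.
So 3 colors are not enough.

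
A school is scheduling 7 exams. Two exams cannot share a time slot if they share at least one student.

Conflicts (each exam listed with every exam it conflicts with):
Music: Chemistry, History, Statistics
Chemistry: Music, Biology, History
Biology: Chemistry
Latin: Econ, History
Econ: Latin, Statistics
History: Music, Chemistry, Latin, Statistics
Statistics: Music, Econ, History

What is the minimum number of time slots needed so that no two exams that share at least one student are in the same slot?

3

Music, History, Statistics are mutually in conflict, so at least 3 time slots are needed.
3 time slots suffice: time slot 1 → {Biology, Econ, History}; time slot 2 → {Chemistry, Latin, Statistics}; time slot 3 → {Music}. Every pair that conflicts lands in different time slots.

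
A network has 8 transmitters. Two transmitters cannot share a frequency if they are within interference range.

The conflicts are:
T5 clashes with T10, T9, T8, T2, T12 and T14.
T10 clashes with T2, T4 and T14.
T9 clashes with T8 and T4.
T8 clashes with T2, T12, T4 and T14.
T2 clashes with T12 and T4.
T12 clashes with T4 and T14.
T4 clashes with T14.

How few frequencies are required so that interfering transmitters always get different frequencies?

T8, T2, T12, T4 pairwise conflict, so at least 4 frequencies are needed.
4 frequencies suffice: frequency 1 → {T5, T4}; frequency 2 → {T10, T8}; frequency 3 → {T9, T12}; frequency 4 → {T2, T14}. Every pair that conflicts lands in different frequencies.

4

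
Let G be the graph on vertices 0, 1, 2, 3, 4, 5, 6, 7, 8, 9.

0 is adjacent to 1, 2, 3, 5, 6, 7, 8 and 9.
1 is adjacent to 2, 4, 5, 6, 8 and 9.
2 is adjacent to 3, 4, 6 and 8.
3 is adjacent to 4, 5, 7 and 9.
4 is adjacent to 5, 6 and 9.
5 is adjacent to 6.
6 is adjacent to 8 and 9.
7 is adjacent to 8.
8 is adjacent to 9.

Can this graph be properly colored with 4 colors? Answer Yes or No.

0, 1, 6, 8, 9 are pairwise adjacent (a clique of size 5), so at least 5 colors are needed.
So 4 colors are not enough.

No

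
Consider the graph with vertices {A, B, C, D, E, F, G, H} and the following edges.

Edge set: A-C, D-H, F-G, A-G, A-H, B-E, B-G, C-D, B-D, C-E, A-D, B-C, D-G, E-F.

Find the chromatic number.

3

A, C, D are pairwise adjacent, so at least 3 colors are needed.
3 colors suffice: color 1 → {D, E}; color 2 → {C, G, H}; color 3 → {A, B, F}. No two adjacent vertices share a color.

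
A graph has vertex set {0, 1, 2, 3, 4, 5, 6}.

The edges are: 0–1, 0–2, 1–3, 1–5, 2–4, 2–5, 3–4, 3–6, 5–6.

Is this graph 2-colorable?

The cycle 5-2-4-3-6-5 has odd length 5, so it cannot be 2-colored; at least 3 colors are needed.
So 2 colors are not enough.

No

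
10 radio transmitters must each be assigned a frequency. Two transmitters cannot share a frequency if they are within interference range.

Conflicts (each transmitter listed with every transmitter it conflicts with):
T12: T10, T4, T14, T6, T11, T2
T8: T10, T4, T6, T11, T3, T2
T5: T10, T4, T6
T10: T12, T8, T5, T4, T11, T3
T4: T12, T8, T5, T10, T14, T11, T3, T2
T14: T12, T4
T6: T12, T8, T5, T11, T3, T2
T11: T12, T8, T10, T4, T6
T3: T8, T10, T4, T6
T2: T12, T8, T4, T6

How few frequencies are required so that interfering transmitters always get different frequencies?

4

T12, T10, T4, T11 all conflict with each other, so at least 4 frequencies are needed.
4 frequencies suffice: frequency 1 → {T4, T6}; frequency 2 → {T10, T14, T2}; frequency 3 → {T12, T8, T5}; frequency 4 → {T11, T3}. No two conflicting transmitters share a frequency.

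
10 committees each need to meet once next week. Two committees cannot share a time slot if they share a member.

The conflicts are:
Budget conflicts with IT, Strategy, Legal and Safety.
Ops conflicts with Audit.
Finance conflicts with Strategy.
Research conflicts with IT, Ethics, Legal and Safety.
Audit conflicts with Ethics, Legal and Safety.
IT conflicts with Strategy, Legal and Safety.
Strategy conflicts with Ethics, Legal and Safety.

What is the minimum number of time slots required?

4

Budget, IT, Strategy, Legal all conflict with each other, so at least 4 time slots are needed.
4 time slots suffice: Budget=4, Ops=2, Finance=2, Research=1, Audit=1, IT=3, Strategy=1, Ethics=2, Legal=2, Safety=2. No two conflicting committees share a time slot.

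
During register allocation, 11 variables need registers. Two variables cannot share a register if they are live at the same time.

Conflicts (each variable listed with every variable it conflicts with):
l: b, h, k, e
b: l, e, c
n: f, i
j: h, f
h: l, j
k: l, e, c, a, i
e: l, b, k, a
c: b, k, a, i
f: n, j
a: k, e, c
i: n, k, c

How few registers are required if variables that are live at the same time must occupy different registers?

3

k, c, i all conflict with each other, so at least 3 registers are needed.
3 registers suffice: register 1 → {b, h, k, f}; register 2 → {n, j, e, c}; register 3 → {l, a, i}. Each listed conflict is separated.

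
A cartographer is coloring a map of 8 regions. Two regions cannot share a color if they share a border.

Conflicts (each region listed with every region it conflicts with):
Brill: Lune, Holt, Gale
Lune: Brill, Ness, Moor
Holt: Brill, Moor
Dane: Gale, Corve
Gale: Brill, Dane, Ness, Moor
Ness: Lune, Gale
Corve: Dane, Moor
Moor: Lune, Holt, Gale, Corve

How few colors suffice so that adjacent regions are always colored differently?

2

Dane and Corve conflict, so at least 2 colors are needed.
2 colors suffice: Brill=1, Lune=2, Holt=2, Dane=1, Gale=2, Ness=1, Corve=2, Moor=1. No two conflicting regions share a color.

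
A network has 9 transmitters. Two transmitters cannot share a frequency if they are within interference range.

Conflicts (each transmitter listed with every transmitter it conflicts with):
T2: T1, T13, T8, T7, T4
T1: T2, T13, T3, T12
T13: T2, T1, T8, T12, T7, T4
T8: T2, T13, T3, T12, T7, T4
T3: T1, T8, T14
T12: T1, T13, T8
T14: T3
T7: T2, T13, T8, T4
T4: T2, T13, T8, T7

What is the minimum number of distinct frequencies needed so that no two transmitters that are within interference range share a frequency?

T2, T13, T8, T7, T4 are mutually in conflict, so at least 5 frequencies are needed.
5 frequencies suffice: frequency 1 → {T13, T3}; frequency 2 → {T1, T8, T14}; frequency 3 → {T2, T12}; frequency 4 → {T4}; frequency 5 → {T7}. Every pair that conflicts lands in different frequencies.

5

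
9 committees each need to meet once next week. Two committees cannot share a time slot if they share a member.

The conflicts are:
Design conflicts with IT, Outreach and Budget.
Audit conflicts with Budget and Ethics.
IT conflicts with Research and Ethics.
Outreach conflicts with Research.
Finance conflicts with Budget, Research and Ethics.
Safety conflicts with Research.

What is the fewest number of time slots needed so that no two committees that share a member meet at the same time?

The cycle Finance-Ethics-IT-Design-Budget-Finance has odd length 5, so it cannot be 2-colored; at least 3 time slots are needed.
Using 3 time slots: Design=1, Audit=2, IT=2, Outreach=2, Finance=2, Budget=3, Safety=2, Research=1, Ethics=1. Each listed conflict is separated.

3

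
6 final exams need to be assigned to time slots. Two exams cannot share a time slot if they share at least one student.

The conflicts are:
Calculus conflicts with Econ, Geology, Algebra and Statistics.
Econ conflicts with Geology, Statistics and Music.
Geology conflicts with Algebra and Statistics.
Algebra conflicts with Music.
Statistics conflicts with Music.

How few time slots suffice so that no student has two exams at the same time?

4

Calculus, Econ, Geology, Statistics pairwise conflict, so at least 4 time slots are needed.
Using 4 time slots: Calculus=2, Econ=4, Geology=3, Algebra=1, Statistics=1, Music=2. Every pair that conflicts lands in different time slots.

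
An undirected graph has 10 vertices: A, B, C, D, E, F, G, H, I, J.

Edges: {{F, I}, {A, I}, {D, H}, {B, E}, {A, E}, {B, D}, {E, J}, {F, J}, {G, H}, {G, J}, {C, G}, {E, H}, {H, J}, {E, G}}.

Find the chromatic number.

4

E, G, H, J are mutually adjacent (a clique of size 4), so at least 4 colors are needed.
4 colors suffice: color 1 → {C, D, E, I}; color 2 → {A, B, J}; color 3 → {F, G}; color 4 → {H}. Each edge has distinct colors on its endpoints.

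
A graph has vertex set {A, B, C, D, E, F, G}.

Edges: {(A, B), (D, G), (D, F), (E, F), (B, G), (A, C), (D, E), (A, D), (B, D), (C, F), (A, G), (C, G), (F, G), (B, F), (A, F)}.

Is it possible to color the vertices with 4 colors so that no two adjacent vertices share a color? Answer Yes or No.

No

A, B, D, F, G form a clique, so at least 5 colors are needed.
So 4 colors are not enough.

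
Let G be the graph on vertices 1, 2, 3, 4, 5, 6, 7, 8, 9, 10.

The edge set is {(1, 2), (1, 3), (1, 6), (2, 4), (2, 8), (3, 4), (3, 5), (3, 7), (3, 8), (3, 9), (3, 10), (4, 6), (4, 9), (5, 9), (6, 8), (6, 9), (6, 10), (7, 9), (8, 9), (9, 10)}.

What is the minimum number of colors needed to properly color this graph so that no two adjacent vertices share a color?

3, 9, 10 form a triangle, so at least 3 colors are needed.
3 colors suffice: color red → {2, 3, 6}; color blue → {1, 9}; color green → {4, 5, 7, 8, 10}. Every edge joins two different colors.

3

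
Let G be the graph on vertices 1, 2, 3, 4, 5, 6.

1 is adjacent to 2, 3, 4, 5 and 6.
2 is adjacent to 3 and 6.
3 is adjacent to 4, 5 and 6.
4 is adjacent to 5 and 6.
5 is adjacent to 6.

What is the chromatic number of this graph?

5

1, 3, 4, 5, 6 are pairwise adjacent (a clique of size 5), so at least 5 colors are needed.
One proper 5-coloring: 1=a, 2=d, 3=b, 4=e, 5=d, 6=c. Each edge has distinct colors on its endpoints.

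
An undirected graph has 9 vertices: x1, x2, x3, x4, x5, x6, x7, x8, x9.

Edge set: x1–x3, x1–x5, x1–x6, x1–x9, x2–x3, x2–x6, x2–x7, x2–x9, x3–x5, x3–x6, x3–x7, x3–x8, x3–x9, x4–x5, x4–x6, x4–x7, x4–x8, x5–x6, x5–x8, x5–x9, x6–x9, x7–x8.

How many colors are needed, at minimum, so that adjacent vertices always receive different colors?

x1, x3, x5, x6, x9 are pairwise adjacent (a clique of size 5), so at least 5 colors are needed.
5 colors suffice: color R → {x3, x4}; color B → {x2, x5}; color G → {x6, x8}; color Y → {x7, x9}; color P → {x1}. No two adjacent vertices share a color.

5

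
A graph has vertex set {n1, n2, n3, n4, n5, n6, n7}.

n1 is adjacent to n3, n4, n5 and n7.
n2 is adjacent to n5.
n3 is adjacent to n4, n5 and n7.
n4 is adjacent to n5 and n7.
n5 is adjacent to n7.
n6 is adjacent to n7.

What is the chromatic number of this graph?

5

n1, n3, n4, n5, n7 are mutually adjacent (a clique of size 5), so at least 5 colors are needed.
A valid assignment using 5 colors: n1=3, n2=1, n3=5, n4=4, n5=2, n6=2, n7=1. Every edge joins two different colors.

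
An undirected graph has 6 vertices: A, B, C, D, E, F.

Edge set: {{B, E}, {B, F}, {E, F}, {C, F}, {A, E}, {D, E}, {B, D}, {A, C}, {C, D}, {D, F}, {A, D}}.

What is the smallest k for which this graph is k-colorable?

B, D, E, F are mutually adjacent (a clique of size 4), so at least 4 colors are needed.
4 colors suffice: A=3, B=4, C=2, D=1, E=2, F=3. Every edge joins two different colors.

4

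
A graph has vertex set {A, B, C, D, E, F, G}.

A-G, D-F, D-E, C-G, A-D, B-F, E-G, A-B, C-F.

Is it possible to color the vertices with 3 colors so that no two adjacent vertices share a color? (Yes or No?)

Yes

The chromatic number is 3. The cycle F-C-G-E-D-F has odd length 5, so it cannot be 2-colored; at least 3 colors are needed.
A valid assignment using 3 colors: A=2, B=1, C=3, D=1, E=2, F=2, G=1.
That is already a proper 3-coloring.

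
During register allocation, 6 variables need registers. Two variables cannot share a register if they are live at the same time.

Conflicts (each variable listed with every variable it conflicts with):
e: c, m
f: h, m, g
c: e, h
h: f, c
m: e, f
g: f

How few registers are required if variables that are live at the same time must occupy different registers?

The cycle e-m-f-h-c-e has odd length 5, so it cannot be 2-colored; at least 3 registers are needed.
A valid assignment using 3 registers: e=3, f=1, c=1, h=2, m=2, g=2. Each listed conflict is separated.

3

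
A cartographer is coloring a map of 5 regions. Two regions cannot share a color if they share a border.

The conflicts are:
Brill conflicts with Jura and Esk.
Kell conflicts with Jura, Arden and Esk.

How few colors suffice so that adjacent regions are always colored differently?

2

Kell and Jura conflict, so at least 2 colors are needed.
2 colors suffice: color 1 → {Brill, Kell}; color 2 → {Jura, Arden, Esk}. Each listed conflict is separated.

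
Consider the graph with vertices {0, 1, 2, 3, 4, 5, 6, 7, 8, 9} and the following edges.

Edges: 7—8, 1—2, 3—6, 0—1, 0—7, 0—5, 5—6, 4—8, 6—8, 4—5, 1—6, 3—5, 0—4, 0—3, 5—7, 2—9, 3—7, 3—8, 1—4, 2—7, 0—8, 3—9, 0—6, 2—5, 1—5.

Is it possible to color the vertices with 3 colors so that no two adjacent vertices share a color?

No

0, 3, 5, 7 are pairwise adjacent (a clique of size 4), so at least 4 colors are needed.
So 3 colors are not enough.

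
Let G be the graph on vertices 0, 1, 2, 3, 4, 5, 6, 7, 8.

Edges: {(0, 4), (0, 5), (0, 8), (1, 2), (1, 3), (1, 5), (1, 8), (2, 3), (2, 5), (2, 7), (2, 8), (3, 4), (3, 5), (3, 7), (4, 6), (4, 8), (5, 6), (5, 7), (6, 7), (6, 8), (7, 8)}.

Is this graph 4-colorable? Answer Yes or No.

Yes

The chromatic number is 4. 1, 2, 3, 5 are mutually adjacent (a clique of size 4), so at least 4 colors are needed.
4 colors suffice: 0=b, 1=d, 2=c, 3=b, 4=c, 5=a, 6=b, 7=d, 8=a.
That is already a proper 4-coloring.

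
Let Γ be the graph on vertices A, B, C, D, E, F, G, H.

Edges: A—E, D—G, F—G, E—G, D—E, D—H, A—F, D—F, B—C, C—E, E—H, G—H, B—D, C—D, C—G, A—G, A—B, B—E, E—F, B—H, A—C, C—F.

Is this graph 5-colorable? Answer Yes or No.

Yes

The chromatic number is 5. A, C, E, F, G form a clique, so at least 5 colors are needed.
A valid assignment using 5 colors: A=3, B=2, C=4, D=3, E=1, F=5, G=2, H=4.
That is already a proper 5-coloring.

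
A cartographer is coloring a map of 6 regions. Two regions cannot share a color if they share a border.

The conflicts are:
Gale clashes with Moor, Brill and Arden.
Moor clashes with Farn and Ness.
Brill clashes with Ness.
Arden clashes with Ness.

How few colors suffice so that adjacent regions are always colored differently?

2

Moor and Farn conflict, so at least 2 colors are needed.
A valid assignment using 2 colors: Gale=1, Moor=2, Brill=2, Arden=2, Farn=1, Ness=1. Every pair that conflicts lands in different colors.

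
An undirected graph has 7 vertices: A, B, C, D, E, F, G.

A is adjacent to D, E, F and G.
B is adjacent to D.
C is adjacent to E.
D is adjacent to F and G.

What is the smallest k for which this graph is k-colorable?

3

A, D, G form a triangle, so at least 3 colors are needed.
3 colors suffice: color red → {A, B, C}; color blue → {D, E}; color green → {F, G}. Each edge has distinct colors on its endpoints.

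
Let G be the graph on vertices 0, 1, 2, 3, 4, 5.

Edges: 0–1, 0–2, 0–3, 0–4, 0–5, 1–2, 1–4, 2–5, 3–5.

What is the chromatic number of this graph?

0, 1, 4 are pairwise adjacent, so at least 3 colors are needed.
3 colors suffice: color red → {0}; color blue → {1, 5}; color green → {2, 3, 4}. No two adjacent vertices share a color.

3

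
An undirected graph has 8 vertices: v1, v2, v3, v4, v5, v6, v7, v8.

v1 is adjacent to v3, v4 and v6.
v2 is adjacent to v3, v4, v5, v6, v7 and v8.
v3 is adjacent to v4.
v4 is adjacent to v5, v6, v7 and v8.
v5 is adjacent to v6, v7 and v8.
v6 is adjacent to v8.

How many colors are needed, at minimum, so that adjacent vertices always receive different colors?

5

v2, v4, v5, v6, v8 are pairwise adjacent (a clique of size 5), so at least 5 colors are needed.
5 colors suffice: v1=2, v2=2, v3=3, v4=1, v5=3, v6=4, v7=4, v8=5. No two adjacent vertices share a color.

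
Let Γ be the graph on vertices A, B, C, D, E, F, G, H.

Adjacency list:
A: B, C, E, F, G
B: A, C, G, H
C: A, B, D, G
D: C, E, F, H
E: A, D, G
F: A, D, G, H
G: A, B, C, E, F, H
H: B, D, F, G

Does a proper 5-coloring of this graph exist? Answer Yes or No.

Yes

The chromatic number is 4. A, B, C, G form a clique, so at least 4 colors are needed.
4 colors suffice: color 1 → {D, G}; color 2 → {A, H}; color 3 → {B, E, F}; color 4 → {C}.
Since 5 ≥ 4, a proper 5-coloring certainly exists.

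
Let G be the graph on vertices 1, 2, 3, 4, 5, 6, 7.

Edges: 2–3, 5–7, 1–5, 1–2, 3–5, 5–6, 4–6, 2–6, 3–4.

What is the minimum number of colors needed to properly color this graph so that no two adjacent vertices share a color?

2

5 and 7 are adjacent, so at least 2 colors are needed.
2 colors suffice: color red → {2, 4, 5}; color blue → {1, 3, 6, 7}. No two adjacent vertices share a color.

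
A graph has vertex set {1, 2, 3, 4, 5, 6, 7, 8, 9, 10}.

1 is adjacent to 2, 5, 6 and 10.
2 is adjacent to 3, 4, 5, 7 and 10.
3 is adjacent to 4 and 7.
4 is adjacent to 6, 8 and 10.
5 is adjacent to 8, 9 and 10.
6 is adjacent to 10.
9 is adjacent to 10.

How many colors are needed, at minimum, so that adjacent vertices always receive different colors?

1, 2, 5, 10 are mutually adjacent (a clique of size 4), so at least 4 colors are needed.
4 colors suffice: 1=d, 2=a, 3=b, 4=c, 5=c, 6=a, 7=c, 8=a, 9=a, 10=b. Every edge joins two different colors.

4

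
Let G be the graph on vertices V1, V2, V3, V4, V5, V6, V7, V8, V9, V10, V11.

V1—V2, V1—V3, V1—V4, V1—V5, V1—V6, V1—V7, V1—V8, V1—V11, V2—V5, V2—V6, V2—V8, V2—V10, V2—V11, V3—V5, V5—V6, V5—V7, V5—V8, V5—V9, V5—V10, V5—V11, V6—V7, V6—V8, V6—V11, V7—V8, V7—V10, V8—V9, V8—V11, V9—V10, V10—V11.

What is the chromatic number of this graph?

6

V1, V2, V5, V6, V8, V11 are pairwise adjacent (a clique of size 6), so at least 6 colors are needed.
A valid assignment using 6 colors: V1=2, V2=5, V3=3, V4=1, V5=1, V6=4, V7=5, V8=3, V9=4, V10=2, V11=6. Each edge has distinct colors on its endpoints.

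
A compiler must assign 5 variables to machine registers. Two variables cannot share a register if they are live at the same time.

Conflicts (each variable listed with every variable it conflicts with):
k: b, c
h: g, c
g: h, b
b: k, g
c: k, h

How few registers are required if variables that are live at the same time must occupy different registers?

3

The cycle h-c-k-b-g-h has odd length 5, so it cannot be 2-colored; at least 3 registers are needed.
Using 3 registers: k=1, h=1, g=2, b=3, c=2. Every pair that conflicts lands in different registers.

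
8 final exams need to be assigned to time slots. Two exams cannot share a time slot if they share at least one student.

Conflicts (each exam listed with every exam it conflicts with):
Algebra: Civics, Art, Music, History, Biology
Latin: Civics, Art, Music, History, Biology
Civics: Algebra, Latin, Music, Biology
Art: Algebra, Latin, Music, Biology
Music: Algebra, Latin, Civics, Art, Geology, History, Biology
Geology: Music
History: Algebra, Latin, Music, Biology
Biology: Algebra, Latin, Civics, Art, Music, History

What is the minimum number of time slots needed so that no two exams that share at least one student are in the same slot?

Latin, Civics, Music, Biology pairwise conflict, so at least 4 time slots are needed.
4 time slots suffice: time slot 1 → {Music}; time slot 2 → {Geology, Biology}; time slot 3 → {Algebra, Latin}; time slot 4 → {Civics, Art, History}. No two conflicting exams share a time slot.

4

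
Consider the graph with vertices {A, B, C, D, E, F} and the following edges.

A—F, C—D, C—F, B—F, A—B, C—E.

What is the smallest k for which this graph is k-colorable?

A, B, F are pairwise adjacent, so at least 3 colors are needed.
3 colors suffice: color red → {B, C}; color blue → {D, E, F}; color green → {A}. Each edge has distinct colors on its endpoints.

3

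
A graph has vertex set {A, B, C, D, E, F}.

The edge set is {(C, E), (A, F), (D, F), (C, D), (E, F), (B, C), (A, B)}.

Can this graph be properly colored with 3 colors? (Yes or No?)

The chromatic number is 3. The cycle B-C-D-F-A-B has odd length 5, so it cannot be 2-colored; at least 3 colors are needed.
One proper 3-coloring: A=3, B=2, C=1, D=2, E=2, F=1.
That is already a proper 3-coloring.

Yes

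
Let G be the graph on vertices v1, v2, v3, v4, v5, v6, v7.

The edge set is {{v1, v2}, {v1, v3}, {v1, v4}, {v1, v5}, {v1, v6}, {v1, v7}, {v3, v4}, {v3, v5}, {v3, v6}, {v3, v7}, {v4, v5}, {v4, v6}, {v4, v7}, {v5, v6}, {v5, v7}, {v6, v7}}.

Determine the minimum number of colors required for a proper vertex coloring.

v1, v3, v4, v5, v6, v7 are pairwise adjacent (a clique of size 6), so at least 6 colors are needed.
One proper 6-coloring: v1=1, v2=2, v3=2, v4=3, v5=6, v6=5, v7=4. No two adjacent vertices share a color.

6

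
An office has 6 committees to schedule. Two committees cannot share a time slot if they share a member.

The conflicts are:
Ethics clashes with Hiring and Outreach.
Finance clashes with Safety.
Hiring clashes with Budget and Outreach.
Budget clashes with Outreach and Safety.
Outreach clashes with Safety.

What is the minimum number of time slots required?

3

Ethics, Hiring, Outreach all conflict with each other, so at least 3 time slots are needed.
3 time slots suffice: time slot 1 → {Finance, Outreach}; time slot 2 → {Hiring, Safety}; time slot 3 → {Ethics, Budget}. Every pair that conflicts lands in different time slots.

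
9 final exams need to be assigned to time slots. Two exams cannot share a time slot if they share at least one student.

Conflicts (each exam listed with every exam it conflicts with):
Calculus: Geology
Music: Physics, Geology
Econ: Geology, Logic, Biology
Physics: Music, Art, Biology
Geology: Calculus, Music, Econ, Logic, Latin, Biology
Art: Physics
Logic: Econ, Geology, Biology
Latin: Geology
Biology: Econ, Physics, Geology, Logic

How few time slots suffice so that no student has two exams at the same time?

Econ, Geology, Logic, Biology pairwise conflict, so at least 4 time slots are needed.
4 time slots suffice: Calculus=2, Music=2, Econ=4, Physics=1, Geology=1, Art=2, Logic=3, Latin=2, Biology=2. Each listed conflict is separated.

4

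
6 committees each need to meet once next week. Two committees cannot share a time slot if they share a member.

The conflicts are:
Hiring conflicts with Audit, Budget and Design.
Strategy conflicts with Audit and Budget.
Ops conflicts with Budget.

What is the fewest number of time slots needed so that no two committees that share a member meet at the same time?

Hiring and Design conflict, so at least 2 time slots are needed.
2 time slots suffice: Hiring=1, Strategy=1, Audit=2, Ops=1, Budget=2, Design=2. Every pair that conflicts lands in different time slots.

2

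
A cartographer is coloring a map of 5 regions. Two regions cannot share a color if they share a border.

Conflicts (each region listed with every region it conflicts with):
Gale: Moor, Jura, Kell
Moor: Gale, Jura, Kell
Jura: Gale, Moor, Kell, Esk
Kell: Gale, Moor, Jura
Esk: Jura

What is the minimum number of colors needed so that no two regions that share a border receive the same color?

4

Gale, Moor, Jura, Kell all conflict with each other, so at least 4 colors are needed.
4 colors suffice: Gale=2, Moor=3, Jura=1, Kell=4, Esk=2. Every pair that conflicts lands in different colors.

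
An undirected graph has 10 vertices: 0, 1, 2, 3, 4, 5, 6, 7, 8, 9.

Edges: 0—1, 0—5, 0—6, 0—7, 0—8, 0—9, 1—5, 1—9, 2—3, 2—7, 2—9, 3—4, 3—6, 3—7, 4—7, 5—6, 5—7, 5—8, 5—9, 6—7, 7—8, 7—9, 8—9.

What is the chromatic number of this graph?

5

0, 5, 7, 8, 9 are pairwise adjacent (a clique of size 5), so at least 5 colors are needed.
A valid assignment using 5 colors: 0=yellow, 1=red, 2=yellow, 3=blue, 4=green, 5=blue, 6=green, 7=red, 8=purple, 9=green. Each edge has distinct colors on its endpoints.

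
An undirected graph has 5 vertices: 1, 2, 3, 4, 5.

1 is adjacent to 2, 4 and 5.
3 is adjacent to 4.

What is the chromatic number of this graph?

2

1 and 4 are adjacent, so at least 2 colors are needed.
2 colors suffice: color a → {1, 3}; color b → {2, 4, 5}. No two adjacent vertices share a color.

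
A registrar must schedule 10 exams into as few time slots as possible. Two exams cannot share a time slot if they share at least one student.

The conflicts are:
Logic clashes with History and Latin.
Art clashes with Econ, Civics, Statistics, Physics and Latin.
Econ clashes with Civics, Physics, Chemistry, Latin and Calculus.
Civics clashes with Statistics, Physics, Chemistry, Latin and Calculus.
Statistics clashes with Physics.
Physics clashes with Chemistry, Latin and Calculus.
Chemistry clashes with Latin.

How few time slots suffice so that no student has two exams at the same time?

5

Econ, Civics, Physics, Chemistry, Latin pairwise conflict, so at least 5 time slots are needed.
5 time slots suffice: Logic=1, Art=5, Econ=3, Civics=1, Statistics=3, Physics=2, Chemistry=5, History=2, Latin=4, Calculus=4. Each listed conflict is separated.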